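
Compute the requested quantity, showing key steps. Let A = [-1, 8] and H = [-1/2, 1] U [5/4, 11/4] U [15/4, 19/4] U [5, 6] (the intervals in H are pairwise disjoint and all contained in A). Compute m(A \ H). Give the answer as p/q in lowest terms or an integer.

The ambient interval has length m(A) = 8 - (-1) = 9.
Since the holes are disjoint and sit inside A, by finite additivity
  m(H) = sum_i (b_i - a_i), and m(A \ H) = m(A) - m(H).
Computing the hole measures:
  m(H_1) = 1 - (-1/2) = 3/2.
  m(H_2) = 11/4 - 5/4 = 3/2.
  m(H_3) = 19/4 - 15/4 = 1.
  m(H_4) = 6 - 5 = 1.
Summed: m(H) = 3/2 + 3/2 + 1 + 1 = 5.
So m(A \ H) = 9 - 5 = 4.

4


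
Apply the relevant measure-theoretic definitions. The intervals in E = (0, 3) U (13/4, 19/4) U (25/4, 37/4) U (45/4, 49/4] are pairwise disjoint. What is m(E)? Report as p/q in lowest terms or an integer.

For pairwise disjoint intervals, m(union_i I_i) = sum_i m(I_i),
and m is invariant under swapping open/closed endpoints (single points have measure 0).
So m(E) = sum_i (b_i - a_i).
  I_1 has length 3 - 0 = 3.
  I_2 has length 19/4 - 13/4 = 3/2.
  I_3 has length 37/4 - 25/4 = 3.
  I_4 has length 49/4 - 45/4 = 1.
Summing:
  m(E) = 3 + 3/2 + 3 + 1 = 17/2.

17/2


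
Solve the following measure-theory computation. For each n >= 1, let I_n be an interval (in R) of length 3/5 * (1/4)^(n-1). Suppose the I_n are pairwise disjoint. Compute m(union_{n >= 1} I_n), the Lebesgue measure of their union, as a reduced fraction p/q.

By countable additivity of the Lebesgue measure on pairwise disjoint measurable sets,
  m(union_{n >= 1} I_n) = sum_{n >= 1} m(I_n) = sum_{n >= 1} a * r^(n-1),
  with a = 3/5 and r = 1/4.
Since 0 < r = 1/4 < 1, the geometric series converges:
  sum_{n >= 1} a * r^(n-1) = a / (1 - r).
  = 3/5 / (1 - 1/4)
  = 3/5 / (3/4)
  = 4/5.

4/5


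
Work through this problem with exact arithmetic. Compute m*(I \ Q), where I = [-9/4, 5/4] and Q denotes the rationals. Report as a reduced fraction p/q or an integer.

The interval I = [-9/4, 5/4] has m(I) = 5/4 - (-9/4) = 7/2 (endpoints are measure-zero, so open/closed/half-open agree). Write I = (I cap Q) u (I \ Q). The rationals in I are countable, so m*(I cap Q) = 0 (cover each rational by intervals whose total length is arbitrarily small). By countable subadditivity m*(I) <= m*(I cap Q) + m*(I \ Q), hence m*(I \ Q) >= m(I) = 7/2. The reverse inequality m*(I \ Q) <= m*(I) = 7/2 is trivial since (I \ Q) is a subset of I. Therefore m*(I \ Q) = 7/2.

7/2


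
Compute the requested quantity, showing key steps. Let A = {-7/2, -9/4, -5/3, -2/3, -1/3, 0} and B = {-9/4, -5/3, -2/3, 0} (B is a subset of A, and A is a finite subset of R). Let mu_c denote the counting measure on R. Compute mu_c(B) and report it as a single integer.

Counting measure assigns mu_c(E) = |E| (number of elements) when E is finite.
B has 4 element(s), so mu_c(B) = 4.

4


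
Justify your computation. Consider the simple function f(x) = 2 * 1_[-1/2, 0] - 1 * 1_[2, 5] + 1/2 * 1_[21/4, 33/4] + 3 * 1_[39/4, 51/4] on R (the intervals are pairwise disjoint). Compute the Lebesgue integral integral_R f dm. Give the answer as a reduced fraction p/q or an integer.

For a simple function f = sum_i c_i * 1_{A_i} with disjoint A_i,
  integral f dm = sum_i c_i * m(A_i).
Lengths of the A_i:
  m(A_1) = 0 - (-1/2) = 1/2.
  m(A_2) = 5 - 2 = 3.
  m(A_3) = 33/4 - 21/4 = 3.
  m(A_4) = 51/4 - 39/4 = 3.
Contributions c_i * m(A_i):
  (2) * (1/2) = 1.
  (-1) * (3) = -3.
  (1/2) * (3) = 3/2.
  (3) * (3) = 9.
Total: 1 - 3 + 3/2 + 9 = 17/2.

17/2


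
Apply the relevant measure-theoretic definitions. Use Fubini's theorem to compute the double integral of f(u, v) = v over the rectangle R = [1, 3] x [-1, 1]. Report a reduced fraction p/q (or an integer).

f(u, v) is a tensor product of a function of u and a function of v, and both factors are bounded continuous (hence Lebesgue integrable) on the rectangle, so Fubini's theorem applies:
  integral_R f d(m x m) = (integral_a1^b1 1 du) * (integral_a2^b2 v dv).
Inner integral in u: integral_{1}^{3} 1 du = (3^1 - 1^1)/1
  = 2.
Inner integral in v: integral_{-1}^{1} v dv = (1^2 - (-1)^2)/2
  = 0.
Product: (2) * (0) = 0.

0


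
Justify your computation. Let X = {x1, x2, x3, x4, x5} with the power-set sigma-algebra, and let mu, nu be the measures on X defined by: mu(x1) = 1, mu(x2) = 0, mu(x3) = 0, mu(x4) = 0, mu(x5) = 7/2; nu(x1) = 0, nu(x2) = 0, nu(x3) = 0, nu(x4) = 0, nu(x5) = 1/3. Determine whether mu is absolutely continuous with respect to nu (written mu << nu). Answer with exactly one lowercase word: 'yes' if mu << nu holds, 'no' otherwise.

mu << nu means: every nu-null measurable set is also mu-null; equivalently, for every atom x, if nu({x}) = 0 then mu({x}) = 0.
Checking each atom:
  x1: nu = 0, mu = 1 > 0 -> violates mu << nu.
  x2: nu = 0, mu = 0 -> consistent with mu << nu.
  x3: nu = 0, mu = 0 -> consistent with mu << nu.
  x4: nu = 0, mu = 0 -> consistent with mu << nu.
  x5: nu = 1/3 > 0 -> no constraint.
The atom(s) x1 violate the condition (nu = 0 but mu > 0). Therefore mu is NOT absolutely continuous w.r.t. nu.

no


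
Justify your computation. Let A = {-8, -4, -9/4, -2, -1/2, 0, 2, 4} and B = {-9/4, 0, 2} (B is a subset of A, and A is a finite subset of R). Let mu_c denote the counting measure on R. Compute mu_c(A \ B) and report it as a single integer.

Counting measure assigns mu_c(E) = |E| (number of elements) when E is finite. For B subset A, A \ B is the set of elements of A not in B, so |A \ B| = |A| - |B|.
|A| = 8, |B| = 3, so mu_c(A \ B) = 8 - 3 = 5.

5


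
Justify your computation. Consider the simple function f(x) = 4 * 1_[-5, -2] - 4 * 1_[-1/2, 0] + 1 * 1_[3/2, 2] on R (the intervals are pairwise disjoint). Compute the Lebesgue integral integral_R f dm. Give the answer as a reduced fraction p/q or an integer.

For a simple function f = sum_i c_i * 1_{A_i} with disjoint A_i,
  integral f dm = sum_i c_i * m(A_i).
Lengths of the A_i:
  m(A_1) = -2 - (-5) = 3.
  m(A_2) = 0 - (-1/2) = 1/2.
  m(A_3) = 2 - 3/2 = 1/2.
Contributions c_i * m(A_i):
  (4) * (3) = 12.
  (-4) * (1/2) = -2.
  (1) * (1/2) = 1/2.
Total: 12 - 2 + 1/2 = 21/2.

21/2


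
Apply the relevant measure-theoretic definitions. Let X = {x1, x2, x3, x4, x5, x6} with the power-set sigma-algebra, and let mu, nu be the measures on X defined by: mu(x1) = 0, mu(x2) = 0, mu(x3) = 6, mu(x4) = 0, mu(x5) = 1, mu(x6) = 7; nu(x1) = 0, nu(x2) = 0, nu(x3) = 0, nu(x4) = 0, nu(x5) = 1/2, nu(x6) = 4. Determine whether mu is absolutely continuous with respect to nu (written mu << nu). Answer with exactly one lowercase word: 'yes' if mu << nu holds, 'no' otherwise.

mu << nu means: every nu-null measurable set is also mu-null; equivalently, for every atom x, if nu({x}) = 0 then mu({x}) = 0.
Checking each atom:
  x1: nu = 0, mu = 0 -> consistent with mu << nu.
  x2: nu = 0, mu = 0 -> consistent with mu << nu.
  x3: nu = 0, mu = 6 > 0 -> violates mu << nu.
  x4: nu = 0, mu = 0 -> consistent with mu << nu.
  x5: nu = 1/2 > 0 -> no constraint.
  x6: nu = 4 > 0 -> no constraint.
The atom(s) x3 violate the condition (nu = 0 but mu > 0). Therefore mu is NOT absolutely continuous w.r.t. nu.

no


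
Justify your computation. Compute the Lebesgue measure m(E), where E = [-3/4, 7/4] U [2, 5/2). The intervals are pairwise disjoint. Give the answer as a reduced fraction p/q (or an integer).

For pairwise disjoint intervals, m(union_i I_i) = sum_i m(I_i),
and m is invariant under swapping open/closed endpoints (single points have measure 0).
So m(E) = sum_i (b_i - a_i).
  I_1 has length 7/4 - (-3/4) = 5/2.
  I_2 has length 5/2 - 2 = 1/2.
Summing:
  m(E) = 5/2 + 1/2 = 3.

3


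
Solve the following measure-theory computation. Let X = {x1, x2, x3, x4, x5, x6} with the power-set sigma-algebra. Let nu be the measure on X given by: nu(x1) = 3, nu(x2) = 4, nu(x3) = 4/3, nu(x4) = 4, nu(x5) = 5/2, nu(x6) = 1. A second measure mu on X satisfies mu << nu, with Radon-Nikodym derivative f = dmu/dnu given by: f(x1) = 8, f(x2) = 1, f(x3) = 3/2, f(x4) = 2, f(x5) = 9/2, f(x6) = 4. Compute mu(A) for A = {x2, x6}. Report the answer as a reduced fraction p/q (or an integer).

By the defining property of the Radon-Nikodym derivative, for every measurable set A,
  mu(A) = integral_A f dnu.
Since nu is a discrete measure concentrated on the atoms of X, the integral over A reduces to the sum
  mu(A) = sum_{x in A} f(x) * nu({x}).
Computing each term:
  x2: f(x2) * nu(x2) = 1 * 4 = 4.
  x6: f(x6) * nu(x6) = 4 * 1 = 4.
Summing: mu(A) = 4 + 4 = 8.

8


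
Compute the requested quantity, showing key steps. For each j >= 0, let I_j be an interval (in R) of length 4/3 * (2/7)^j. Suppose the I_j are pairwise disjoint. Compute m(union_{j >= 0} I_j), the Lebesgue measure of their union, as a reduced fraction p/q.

By countable additivity of the Lebesgue measure on pairwise disjoint measurable sets,
  m(union_{j >= 0} I_j) = sum_{j >= 0} m(I_j) = sum_{j >= 0} a * r^j,
  with a = 4/3 and r = 2/7.
Since 0 < r = 2/7 < 1, the geometric series converges:
  sum_{j >= 0} a * r^j = a / (1 - r).
  = 4/3 / (1 - 2/7)
  = 4/3 / (5/7)
  = 28/15.

28/15


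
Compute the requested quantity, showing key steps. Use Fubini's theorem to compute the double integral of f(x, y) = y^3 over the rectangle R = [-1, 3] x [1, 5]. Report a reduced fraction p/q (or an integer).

f(x, y) is a tensor product of a function of x and a function of y, and both factors are bounded continuous (hence Lebesgue integrable) on the rectangle, so Fubini's theorem applies:
  integral_R f d(m x m) = (integral_a1^b1 1 dx) * (integral_a2^b2 y^3 dy).
Inner integral in x: integral_{-1}^{3} 1 dx = (3^1 - (-1)^1)/1
  = 4.
Inner integral in y: integral_{1}^{5} y^3 dy = (5^4 - 1^4)/4
  = 156.
Product: (4) * (156) = 624.

624


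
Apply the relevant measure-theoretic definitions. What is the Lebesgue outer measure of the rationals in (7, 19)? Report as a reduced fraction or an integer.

Q cap (7, 19) is countable; list its elements as q_1, q_2, ... . Fix eps > 0 and cover the k-th point by an interval of length eps * 2^(-k). The cover has total length eps * sum_{k>=1} 2^(-k) = eps, so by definition of outer measure m*(Q cap (7, 19)) <= eps. Since eps was arbitrary and m* >= 0, the outer measure is 0.

0


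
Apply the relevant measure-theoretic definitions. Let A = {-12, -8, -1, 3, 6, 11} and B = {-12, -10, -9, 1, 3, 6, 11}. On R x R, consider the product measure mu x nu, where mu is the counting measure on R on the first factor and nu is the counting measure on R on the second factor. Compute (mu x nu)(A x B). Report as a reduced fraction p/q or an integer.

For a measurable rectangle A x B, the product measure satisfies
  (mu x nu)(A x B) = mu(A) * nu(B).
  mu(A) = 6.
  nu(B) = 7.
  (mu x nu)(A x B) = 6 * 7 = 42.

42


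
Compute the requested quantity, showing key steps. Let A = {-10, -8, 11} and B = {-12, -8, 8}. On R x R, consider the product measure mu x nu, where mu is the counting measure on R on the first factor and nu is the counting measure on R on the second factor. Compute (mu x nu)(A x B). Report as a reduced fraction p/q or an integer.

For a measurable rectangle A x B, the product measure satisfies
  (mu x nu)(A x B) = mu(A) * nu(B).
  mu(A) = 3.
  nu(B) = 3.
  (mu x nu)(A x B) = 3 * 3 = 9.

9


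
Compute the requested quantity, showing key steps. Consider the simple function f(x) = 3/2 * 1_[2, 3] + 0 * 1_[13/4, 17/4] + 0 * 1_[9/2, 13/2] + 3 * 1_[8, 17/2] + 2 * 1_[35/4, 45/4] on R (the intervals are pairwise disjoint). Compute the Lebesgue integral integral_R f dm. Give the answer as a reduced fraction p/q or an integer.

For a simple function f = sum_i c_i * 1_{A_i} with disjoint A_i,
  integral f dm = sum_i c_i * m(A_i).
Lengths of the A_i:
  m(A_1) = 3 - 2 = 1.
  m(A_2) = 17/4 - 13/4 = 1.
  m(A_3) = 13/2 - 9/2 = 2.
  m(A_4) = 17/2 - 8 = 1/2.
  m(A_5) = 45/4 - 35/4 = 5/2.
Contributions c_i * m(A_i):
  (3/2) * (1) = 3/2.
  (0) * (1) = 0.
  (0) * (2) = 0.
  (3) * (1/2) = 3/2.
  (2) * (5/2) = 5.
Total: 3/2 + 0 + 0 + 3/2 + 5 = 8.

8


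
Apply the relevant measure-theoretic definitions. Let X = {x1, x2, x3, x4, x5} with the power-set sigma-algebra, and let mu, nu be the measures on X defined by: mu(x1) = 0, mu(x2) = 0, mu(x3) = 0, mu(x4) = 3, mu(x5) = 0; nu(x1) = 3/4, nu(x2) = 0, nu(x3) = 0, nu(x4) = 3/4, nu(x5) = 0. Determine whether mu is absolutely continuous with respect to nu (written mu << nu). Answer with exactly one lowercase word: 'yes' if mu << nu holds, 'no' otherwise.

mu << nu means: every nu-null measurable set is also mu-null; equivalently, for every atom x, if nu({x}) = 0 then mu({x}) = 0.
Checking each atom:
  x1: nu = 3/4 > 0 -> no constraint.
  x2: nu = 0, mu = 0 -> consistent with mu << nu.
  x3: nu = 0, mu = 0 -> consistent with mu << nu.
  x4: nu = 3/4 > 0 -> no constraint.
  x5: nu = 0, mu = 0 -> consistent with mu << nu.
No atom violates the condition. Therefore mu << nu.

yes


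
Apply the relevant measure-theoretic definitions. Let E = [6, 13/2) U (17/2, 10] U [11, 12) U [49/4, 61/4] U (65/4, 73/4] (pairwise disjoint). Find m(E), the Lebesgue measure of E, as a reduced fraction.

For pairwise disjoint intervals, m(union_i I_i) = sum_i m(I_i),
and m is invariant under swapping open/closed endpoints (single points have measure 0).
So m(E) = sum_i (b_i - a_i).
  I_1 has length 13/2 - 6 = 1/2.
  I_2 has length 10 - 17/2 = 3/2.
  I_3 has length 12 - 11 = 1.
  I_4 has length 61/4 - 49/4 = 3.
  I_5 has length 73/4 - 65/4 = 2.
Summing:
  m(E) = 1/2 + 3/2 + 1 + 3 + 2 = 8.

8


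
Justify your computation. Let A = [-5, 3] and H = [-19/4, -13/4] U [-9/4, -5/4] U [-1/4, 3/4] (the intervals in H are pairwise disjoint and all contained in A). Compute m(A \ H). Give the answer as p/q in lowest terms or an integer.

The ambient interval has length m(A) = 3 - (-5) = 8.
Since the holes are disjoint and sit inside A, by finite additivity
  m(H) = sum_i (b_i - a_i), and m(A \ H) = m(A) - m(H).
Computing the hole measures:
  m(H_1) = -13/4 - (-19/4) = 3/2.
  m(H_2) = -5/4 - (-9/4) = 1.
  m(H_3) = 3/4 - (-1/4) = 1.
Summed: m(H) = 3/2 + 1 + 1 = 7/2.
So m(A \ H) = 8 - 7/2 = 9/2.

9/2


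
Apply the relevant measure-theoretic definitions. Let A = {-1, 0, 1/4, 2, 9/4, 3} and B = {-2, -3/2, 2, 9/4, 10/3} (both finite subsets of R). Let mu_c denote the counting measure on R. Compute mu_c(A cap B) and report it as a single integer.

Counting measure on a finite set equals cardinality. mu_c(A cap B) = |A cap B| (elements appearing in both).
Enumerating the elements of A that also lie in B gives 2 element(s).
So mu_c(A cap B) = 2.

2


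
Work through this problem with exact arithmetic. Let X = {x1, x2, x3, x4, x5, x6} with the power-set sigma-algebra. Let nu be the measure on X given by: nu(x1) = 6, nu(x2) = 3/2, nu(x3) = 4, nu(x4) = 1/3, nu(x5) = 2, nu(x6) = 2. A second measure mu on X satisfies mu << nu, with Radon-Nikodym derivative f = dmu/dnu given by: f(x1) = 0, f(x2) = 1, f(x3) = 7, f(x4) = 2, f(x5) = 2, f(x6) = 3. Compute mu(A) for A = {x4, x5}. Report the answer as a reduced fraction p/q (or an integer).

By the defining property of the Radon-Nikodym derivative, for every measurable set A,
  mu(A) = integral_A f dnu.
Since nu is a discrete measure concentrated on the atoms of X, the integral over A reduces to the sum
  mu(A) = sum_{x in A} f(x) * nu({x}).
Computing each term:
  x4: f(x4) * nu(x4) = 2 * 1/3 = 2/3.
  x5: f(x5) * nu(x5) = 2 * 2 = 4.
Summing: mu(A) = 2/3 + 4 = 14/3.

14/3


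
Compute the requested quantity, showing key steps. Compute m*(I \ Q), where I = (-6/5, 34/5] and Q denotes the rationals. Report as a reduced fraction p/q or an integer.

The interval I = (-6/5, 34/5] has m(I) = 34/5 - (-6/5) = 8 (endpoints are measure-zero, so open/closed/half-open agree). Write I = (I cap Q) u (I \ Q). The rationals in I are countable, so m*(I cap Q) = 0 (cover each rational by intervals whose total length is arbitrarily small). By countable subadditivity m*(I) <= m*(I cap Q) + m*(I \ Q), hence m*(I \ Q) >= m(I) = 8. The reverse inequality m*(I \ Q) <= m*(I) = 8 is trivial since (I \ Q) is a subset of I. Therefore m*(I \ Q) = 8.

8


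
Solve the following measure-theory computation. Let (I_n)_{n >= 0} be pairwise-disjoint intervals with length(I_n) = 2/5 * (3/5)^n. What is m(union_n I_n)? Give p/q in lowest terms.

By countable additivity of the Lebesgue measure on pairwise disjoint measurable sets,
  m(union_{n >= 0} I_n) = sum_{n >= 0} m(I_n) = sum_{n >= 0} a * r^n,
  with a = 2/5 and r = 3/5.
Since 0 < r = 3/5 < 1, the geometric series converges:
  sum_{n >= 0} a * r^n = a / (1 - r).
  = 2/5 / (1 - 3/5)
  = 2/5 / (2/5)
  = 1.

1


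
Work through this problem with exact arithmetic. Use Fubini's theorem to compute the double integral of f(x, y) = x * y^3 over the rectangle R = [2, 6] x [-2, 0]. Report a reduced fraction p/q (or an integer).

f(x, y) is a tensor product of a function of x and a function of y, and both factors are bounded continuous (hence Lebesgue integrable) on the rectangle, so Fubini's theorem applies:
  integral_R f d(m x m) = (integral_a1^b1 x dx) * (integral_a2^b2 y^3 dy).
Inner integral in x: integral_{2}^{6} x dx = (6^2 - 2^2)/2
  = 16.
Inner integral in y: integral_{-2}^{0} y^3 dy = (0^4 - (-2)^4)/4
  = -4.
Product: (16) * (-4) = -64.

-64


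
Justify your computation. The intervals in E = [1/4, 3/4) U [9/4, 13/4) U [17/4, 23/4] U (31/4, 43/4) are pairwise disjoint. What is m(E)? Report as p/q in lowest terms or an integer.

For pairwise disjoint intervals, m(union_i I_i) = sum_i m(I_i),
and m is invariant under swapping open/closed endpoints (single points have measure 0).
So m(E) = sum_i (b_i - a_i).
  I_1 has length 3/4 - 1/4 = 1/2.
  I_2 has length 13/4 - 9/4 = 1.
  I_3 has length 23/4 - 17/4 = 3/2.
  I_4 has length 43/4 - 31/4 = 3.
Summing:
  m(E) = 1/2 + 1 + 3/2 + 3 = 6.

6


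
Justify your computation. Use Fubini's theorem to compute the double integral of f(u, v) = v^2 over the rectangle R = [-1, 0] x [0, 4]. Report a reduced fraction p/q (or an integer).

f(u, v) is a tensor product of a function of u and a function of v, and both factors are bounded continuous (hence Lebesgue integrable) on the rectangle, so Fubini's theorem applies:
  integral_R f d(m x m) = (integral_a1^b1 1 du) * (integral_a2^b2 v^2 dv).
Inner integral in u: integral_{-1}^{0} 1 du = (0^1 - (-1)^1)/1
  = 1.
Inner integral in v: integral_{0}^{4} v^2 dv = (4^3 - 0^3)/3
  = 64/3.
Product: (1) * (64/3) = 64/3.

64/3


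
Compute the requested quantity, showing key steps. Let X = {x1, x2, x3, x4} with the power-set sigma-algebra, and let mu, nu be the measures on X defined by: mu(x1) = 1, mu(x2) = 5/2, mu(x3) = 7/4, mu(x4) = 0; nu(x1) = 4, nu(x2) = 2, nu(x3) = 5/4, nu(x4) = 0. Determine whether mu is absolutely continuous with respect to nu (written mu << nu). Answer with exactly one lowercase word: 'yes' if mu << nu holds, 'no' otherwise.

mu << nu means: every nu-null measurable set is also mu-null; equivalently, for every atom x, if nu({x}) = 0 then mu({x}) = 0.
Checking each atom:
  x1: nu = 4 > 0 -> no constraint.
  x2: nu = 2 > 0 -> no constraint.
  x3: nu = 5/4 > 0 -> no constraint.
  x4: nu = 0, mu = 0 -> consistent with mu << nu.
No atom violates the condition. Therefore mu << nu.

yes


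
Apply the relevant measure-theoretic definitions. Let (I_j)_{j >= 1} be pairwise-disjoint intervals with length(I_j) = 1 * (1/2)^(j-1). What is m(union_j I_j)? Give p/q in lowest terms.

By countable additivity of the Lebesgue measure on pairwise disjoint measurable sets,
  m(union_{j >= 1} I_j) = sum_{j >= 1} m(I_j) = sum_{j >= 1} a * r^(j-1),
  with a = 1 and r = 1/2.
Since 0 < r = 1/2 < 1, the geometric series converges:
  sum_{j >= 1} a * r^(j-1) = a / (1 - r).
  = 1 / (1 - 1/2)
  = 1 / (1/2)
  = 2.

2


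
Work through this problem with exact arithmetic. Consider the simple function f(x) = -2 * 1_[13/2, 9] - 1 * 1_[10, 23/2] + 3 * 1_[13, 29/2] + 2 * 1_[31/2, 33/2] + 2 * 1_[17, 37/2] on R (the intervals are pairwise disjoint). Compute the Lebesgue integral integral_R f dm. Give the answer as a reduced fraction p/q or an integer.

For a simple function f = sum_i c_i * 1_{A_i} with disjoint A_i,
  integral f dm = sum_i c_i * m(A_i).
Lengths of the A_i:
  m(A_1) = 9 - 13/2 = 5/2.
  m(A_2) = 23/2 - 10 = 3/2.
  m(A_3) = 29/2 - 13 = 3/2.
  m(A_4) = 33/2 - 31/2 = 1.
  m(A_5) = 37/2 - 17 = 3/2.
Contributions c_i * m(A_i):
  (-2) * (5/2) = -5.
  (-1) * (3/2) = -3/2.
  (3) * (3/2) = 9/2.
  (2) * (1) = 2.
  (2) * (3/2) = 3.
Total: -5 - 3/2 + 9/2 + 2 + 3 = 3.

3


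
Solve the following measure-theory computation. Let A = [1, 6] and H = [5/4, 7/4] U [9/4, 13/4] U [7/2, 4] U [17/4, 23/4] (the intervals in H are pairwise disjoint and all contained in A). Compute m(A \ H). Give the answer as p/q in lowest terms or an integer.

The ambient interval has length m(A) = 6 - 1 = 5.
Since the holes are disjoint and sit inside A, by finite additivity
  m(H) = sum_i (b_i - a_i), and m(A \ H) = m(A) - m(H).
Computing the hole measures:
  m(H_1) = 7/4 - 5/4 = 1/2.
  m(H_2) = 13/4 - 9/4 = 1.
  m(H_3) = 4 - 7/2 = 1/2.
  m(H_4) = 23/4 - 17/4 = 3/2.
Summed: m(H) = 1/2 + 1 + 1/2 + 3/2 = 7/2.
So m(A \ H) = 5 - 7/2 = 3/2.

3/2


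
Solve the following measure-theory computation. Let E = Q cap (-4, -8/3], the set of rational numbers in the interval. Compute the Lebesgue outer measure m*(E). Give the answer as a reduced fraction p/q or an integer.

E = Q cap (-4, -8/3] is a subset of Q, which is countable. Enumerate Q = {q_1, q_2, ...}; for any eps > 0, cover q_k by the open interval (q_k - eps/2^(k+1), q_k + eps/2^(k+1)), of length eps/2^k. The total cover length is sum_{k>=1} eps/2^k = eps. Hence m*(E) <= m*(Q) <= eps for every eps > 0, and since outer measure is non-negative, m*(E) = 0.

0


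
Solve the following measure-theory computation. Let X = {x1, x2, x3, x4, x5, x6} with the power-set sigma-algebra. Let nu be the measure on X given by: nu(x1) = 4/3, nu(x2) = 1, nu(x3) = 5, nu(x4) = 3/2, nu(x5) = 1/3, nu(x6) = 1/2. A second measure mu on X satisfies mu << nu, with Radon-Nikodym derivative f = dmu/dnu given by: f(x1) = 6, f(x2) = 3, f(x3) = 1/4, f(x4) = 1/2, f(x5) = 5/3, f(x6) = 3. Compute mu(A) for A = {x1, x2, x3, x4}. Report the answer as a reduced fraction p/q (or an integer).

By the defining property of the Radon-Nikodym derivative, for every measurable set A,
  mu(A) = integral_A f dnu.
Since nu is a discrete measure concentrated on the atoms of X, the integral over A reduces to the sum
  mu(A) = sum_{x in A} f(x) * nu({x}).
Computing each term:
  x1: f(x1) * nu(x1) = 6 * 4/3 = 8.
  x2: f(x2) * nu(x2) = 3 * 1 = 3.
  x3: f(x3) * nu(x3) = 1/4 * 5 = 5/4.
  x4: f(x4) * nu(x4) = 1/2 * 3/2 = 3/4.
Summing: mu(A) = 8 + 3 + 5/4 + 3/4 = 13.

13


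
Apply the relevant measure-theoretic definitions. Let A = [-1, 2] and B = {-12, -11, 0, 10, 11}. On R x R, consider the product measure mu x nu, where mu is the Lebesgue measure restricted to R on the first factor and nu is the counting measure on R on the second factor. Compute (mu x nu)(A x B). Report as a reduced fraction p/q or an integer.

For a measurable rectangle A x B, the product measure satisfies
  (mu x nu)(A x B) = mu(A) * nu(B).
  mu(A) = 3.
  nu(B) = 5.
  (mu x nu)(A x B) = 3 * 5 = 15.

15


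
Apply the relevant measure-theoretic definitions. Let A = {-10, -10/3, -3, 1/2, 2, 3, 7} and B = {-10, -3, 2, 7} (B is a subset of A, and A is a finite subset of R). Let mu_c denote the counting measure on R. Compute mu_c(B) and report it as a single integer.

Counting measure assigns mu_c(E) = |E| (number of elements) when E is finite.
B has 4 element(s), so mu_c(B) = 4.

4


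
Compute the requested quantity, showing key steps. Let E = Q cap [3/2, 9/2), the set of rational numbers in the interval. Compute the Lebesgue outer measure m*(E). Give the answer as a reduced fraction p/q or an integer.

The set Q cap [3/2, 9/2) is countable (a subset of the countable set Q). Lebesgue outer measure of any countable set is 0: each singleton {q} has m*({q}) = 0, and by countable subadditivity m*(union_k {q_k}) <= sum_k m*({q_k}) = sum_k 0 = 0. The reverse inequality m*(E) >= 0 is automatic. So m*(Q cap [3/2, 9/2)) = 0.

0


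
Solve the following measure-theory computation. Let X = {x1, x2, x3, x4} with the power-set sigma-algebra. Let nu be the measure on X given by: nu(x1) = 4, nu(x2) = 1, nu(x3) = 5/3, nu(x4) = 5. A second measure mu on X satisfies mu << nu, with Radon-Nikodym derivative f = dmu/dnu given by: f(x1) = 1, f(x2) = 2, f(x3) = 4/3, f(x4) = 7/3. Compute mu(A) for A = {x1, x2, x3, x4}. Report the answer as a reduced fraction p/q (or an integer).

By the defining property of the Radon-Nikodym derivative, for every measurable set A,
  mu(A) = integral_A f dnu.
Since nu is a discrete measure concentrated on the atoms of X, the integral over A reduces to the sum
  mu(A) = sum_{x in A} f(x) * nu({x}).
Computing each term:
  x1: f(x1) * nu(x1) = 1 * 4 = 4.
  x2: f(x2) * nu(x2) = 2 * 1 = 2.
  x3: f(x3) * nu(x3) = 4/3 * 5/3 = 20/9.
  x4: f(x4) * nu(x4) = 7/3 * 5 = 35/3.
Summing: mu(A) = 4 + 2 + 20/9 + 35/3 = 179/9.

179/9


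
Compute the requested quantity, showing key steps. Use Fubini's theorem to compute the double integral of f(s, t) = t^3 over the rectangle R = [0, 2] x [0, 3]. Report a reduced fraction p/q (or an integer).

f(s, t) is a tensor product of a function of s and a function of t, and both factors are bounded continuous (hence Lebesgue integrable) on the rectangle, so Fubini's theorem applies:
  integral_R f d(m x m) = (integral_a1^b1 1 ds) * (integral_a2^b2 t^3 dt).
Inner integral in s: integral_{0}^{2} 1 ds = (2^1 - 0^1)/1
  = 2.
Inner integral in t: integral_{0}^{3} t^3 dt = (3^4 - 0^4)/4
  = 81/4.
Product: (2) * (81/4) = 81/2.

81/2


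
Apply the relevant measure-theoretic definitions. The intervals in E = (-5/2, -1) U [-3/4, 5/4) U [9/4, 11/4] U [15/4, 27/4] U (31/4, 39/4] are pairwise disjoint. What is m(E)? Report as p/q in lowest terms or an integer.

For pairwise disjoint intervals, m(union_i I_i) = sum_i m(I_i),
and m is invariant under swapping open/closed endpoints (single points have measure 0).
So m(E) = sum_i (b_i - a_i).
  I_1 has length -1 - (-5/2) = 3/2.
  I_2 has length 5/4 - (-3/4) = 2.
  I_3 has length 11/4 - 9/4 = 1/2.
  I_4 has length 27/4 - 15/4 = 3.
  I_5 has length 39/4 - 31/4 = 2.
Summing:
  m(E) = 3/2 + 2 + 1/2 + 3 + 2 = 9.

9


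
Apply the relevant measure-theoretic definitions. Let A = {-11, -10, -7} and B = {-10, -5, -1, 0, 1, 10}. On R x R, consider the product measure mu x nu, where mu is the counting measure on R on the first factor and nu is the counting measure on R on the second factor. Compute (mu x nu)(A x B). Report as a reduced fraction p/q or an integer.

For a measurable rectangle A x B, the product measure satisfies
  (mu x nu)(A x B) = mu(A) * nu(B).
  mu(A) = 3.
  nu(B) = 6.
  (mu x nu)(A x B) = 3 * 6 = 18.

18


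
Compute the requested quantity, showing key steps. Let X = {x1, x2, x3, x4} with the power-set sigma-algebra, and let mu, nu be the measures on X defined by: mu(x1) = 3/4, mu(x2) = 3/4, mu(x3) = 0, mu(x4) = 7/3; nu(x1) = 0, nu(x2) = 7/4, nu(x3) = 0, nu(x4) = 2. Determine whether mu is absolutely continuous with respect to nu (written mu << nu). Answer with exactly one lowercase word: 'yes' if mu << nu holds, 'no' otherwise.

mu << nu means: every nu-null measurable set is also mu-null; equivalently, for every atom x, if nu({x}) = 0 then mu({x}) = 0.
Checking each atom:
  x1: nu = 0, mu = 3/4 > 0 -> violates mu << nu.
  x2: nu = 7/4 > 0 -> no constraint.
  x3: nu = 0, mu = 0 -> consistent with mu << nu.
  x4: nu = 2 > 0 -> no constraint.
The atom(s) x1 violate the condition (nu = 0 but mu > 0). Therefore mu is NOT absolutely continuous w.r.t. nu.

no


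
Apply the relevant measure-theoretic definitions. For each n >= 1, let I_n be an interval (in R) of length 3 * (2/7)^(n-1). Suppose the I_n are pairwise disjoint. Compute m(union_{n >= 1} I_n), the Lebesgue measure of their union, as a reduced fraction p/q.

By countable additivity of the Lebesgue measure on pairwise disjoint measurable sets,
  m(union_{n >= 1} I_n) = sum_{n >= 1} m(I_n) = sum_{n >= 1} a * r^(n-1),
  with a = 3 and r = 2/7.
Since 0 < r = 2/7 < 1, the geometric series converges:
  sum_{n >= 1} a * r^(n-1) = a / (1 - r).
  = 3 / (1 - 2/7)
  = 3 / (5/7)
  = 21/5.

21/5


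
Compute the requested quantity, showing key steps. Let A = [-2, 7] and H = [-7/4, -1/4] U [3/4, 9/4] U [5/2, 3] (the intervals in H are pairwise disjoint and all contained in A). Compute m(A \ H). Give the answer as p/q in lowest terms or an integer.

The ambient interval has length m(A) = 7 - (-2) = 9.
Since the holes are disjoint and sit inside A, by finite additivity
  m(H) = sum_i (b_i - a_i), and m(A \ H) = m(A) - m(H).
Computing the hole measures:
  m(H_1) = -1/4 - (-7/4) = 3/2.
  m(H_2) = 9/4 - 3/4 = 3/2.
  m(H_3) = 3 - 5/2 = 1/2.
Summed: m(H) = 3/2 + 3/2 + 1/2 = 7/2.
So m(A \ H) = 9 - 7/2 = 11/2.

11/2


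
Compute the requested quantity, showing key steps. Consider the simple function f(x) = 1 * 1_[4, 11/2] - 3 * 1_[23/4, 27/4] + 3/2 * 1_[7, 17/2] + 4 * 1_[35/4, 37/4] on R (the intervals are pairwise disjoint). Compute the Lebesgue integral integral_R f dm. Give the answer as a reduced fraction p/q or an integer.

For a simple function f = sum_i c_i * 1_{A_i} with disjoint A_i,
  integral f dm = sum_i c_i * m(A_i).
Lengths of the A_i:
  m(A_1) = 11/2 - 4 = 3/2.
  m(A_2) = 27/4 - 23/4 = 1.
  m(A_3) = 17/2 - 7 = 3/2.
  m(A_4) = 37/4 - 35/4 = 1/2.
Contributions c_i * m(A_i):
  (1) * (3/2) = 3/2.
  (-3) * (1) = -3.
  (3/2) * (3/2) = 9/4.
  (4) * (1/2) = 2.
Total: 3/2 - 3 + 9/4 + 2 = 11/4.

11/4


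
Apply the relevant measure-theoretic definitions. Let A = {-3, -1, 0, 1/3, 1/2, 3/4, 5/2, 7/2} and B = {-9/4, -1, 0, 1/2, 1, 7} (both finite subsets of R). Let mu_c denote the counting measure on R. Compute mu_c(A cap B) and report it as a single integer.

Counting measure on a finite set equals cardinality. mu_c(A cap B) = |A cap B| (elements appearing in both).
Enumerating the elements of A that also lie in B gives 3 element(s).
So mu_c(A cap B) = 3.

3


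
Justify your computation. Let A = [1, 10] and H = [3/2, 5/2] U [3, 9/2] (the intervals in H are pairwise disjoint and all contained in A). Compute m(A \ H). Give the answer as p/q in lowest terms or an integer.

The ambient interval has length m(A) = 10 - 1 = 9.
Since the holes are disjoint and sit inside A, by finite additivity
  m(H) = sum_i (b_i - a_i), and m(A \ H) = m(A) - m(H).
Computing the hole measures:
  m(H_1) = 5/2 - 3/2 = 1.
  m(H_2) = 9/2 - 3 = 3/2.
Summed: m(H) = 1 + 3/2 = 5/2.
So m(A \ H) = 9 - 5/2 = 13/2.

13/2


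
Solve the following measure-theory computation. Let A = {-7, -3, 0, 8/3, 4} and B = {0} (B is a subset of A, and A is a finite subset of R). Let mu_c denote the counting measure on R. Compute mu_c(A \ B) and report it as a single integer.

Counting measure assigns mu_c(E) = |E| (number of elements) when E is finite. For B subset A, A \ B is the set of elements of A not in B, so |A \ B| = |A| - |B|.
|A| = 5, |B| = 1, so mu_c(A \ B) = 5 - 1 = 4.

4


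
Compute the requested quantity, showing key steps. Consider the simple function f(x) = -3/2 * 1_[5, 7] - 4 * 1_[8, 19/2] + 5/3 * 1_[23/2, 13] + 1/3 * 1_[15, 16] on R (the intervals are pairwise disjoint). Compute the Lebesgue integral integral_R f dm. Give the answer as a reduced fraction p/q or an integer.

For a simple function f = sum_i c_i * 1_{A_i} with disjoint A_i,
  integral f dm = sum_i c_i * m(A_i).
Lengths of the A_i:
  m(A_1) = 7 - 5 = 2.
  m(A_2) = 19/2 - 8 = 3/2.
  m(A_3) = 13 - 23/2 = 3/2.
  m(A_4) = 16 - 15 = 1.
Contributions c_i * m(A_i):
  (-3/2) * (2) = -3.
  (-4) * (3/2) = -6.
  (5/3) * (3/2) = 5/2.
  (1/3) * (1) = 1/3.
Total: -3 - 6 + 5/2 + 1/3 = -37/6.

-37/6


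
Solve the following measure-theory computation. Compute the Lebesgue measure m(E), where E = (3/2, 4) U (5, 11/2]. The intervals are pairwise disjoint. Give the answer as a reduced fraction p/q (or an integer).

For pairwise disjoint intervals, m(union_i I_i) = sum_i m(I_i),
and m is invariant under swapping open/closed endpoints (single points have measure 0).
So m(E) = sum_i (b_i - a_i).
  I_1 has length 4 - 3/2 = 5/2.
  I_2 has length 11/2 - 5 = 1/2.
Summing:
  m(E) = 5/2 + 1/2 = 3.

3


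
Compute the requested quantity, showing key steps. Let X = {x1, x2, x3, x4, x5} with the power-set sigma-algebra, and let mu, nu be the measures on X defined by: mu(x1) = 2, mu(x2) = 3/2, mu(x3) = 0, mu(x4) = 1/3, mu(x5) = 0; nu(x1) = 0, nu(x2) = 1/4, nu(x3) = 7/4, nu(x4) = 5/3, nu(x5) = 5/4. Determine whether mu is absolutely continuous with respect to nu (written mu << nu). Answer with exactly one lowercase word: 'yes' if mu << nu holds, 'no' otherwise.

mu << nu means: every nu-null measurable set is also mu-null; equivalently, for every atom x, if nu({x}) = 0 then mu({x}) = 0.
Checking each atom:
  x1: nu = 0, mu = 2 > 0 -> violates mu << nu.
  x2: nu = 1/4 > 0 -> no constraint.
  x3: nu = 7/4 > 0 -> no constraint.
  x4: nu = 5/3 > 0 -> no constraint.
  x5: nu = 5/4 > 0 -> no constraint.
The atom(s) x1 violate the condition (nu = 0 but mu > 0). Therefore mu is NOT absolutely continuous w.r.t. nu.

no


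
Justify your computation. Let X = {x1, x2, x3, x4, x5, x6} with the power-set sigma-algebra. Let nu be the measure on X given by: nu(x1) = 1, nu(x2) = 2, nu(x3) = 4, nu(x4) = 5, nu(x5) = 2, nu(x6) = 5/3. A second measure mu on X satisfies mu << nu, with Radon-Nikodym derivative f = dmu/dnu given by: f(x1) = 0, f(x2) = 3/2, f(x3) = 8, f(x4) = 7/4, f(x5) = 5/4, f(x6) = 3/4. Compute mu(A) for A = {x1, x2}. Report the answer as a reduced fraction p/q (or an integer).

By the defining property of the Radon-Nikodym derivative, for every measurable set A,
  mu(A) = integral_A f dnu.
Since nu is a discrete measure concentrated on the atoms of X, the integral over A reduces to the sum
  mu(A) = sum_{x in A} f(x) * nu({x}).
Computing each term:
  x1: f(x1) * nu(x1) = 0 * 1 = 0.
  x2: f(x2) * nu(x2) = 3/2 * 2 = 3.
Summing: mu(A) = 0 + 3 = 3.

3


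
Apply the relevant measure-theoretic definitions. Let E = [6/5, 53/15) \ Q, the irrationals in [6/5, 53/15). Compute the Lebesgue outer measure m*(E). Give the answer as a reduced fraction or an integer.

The interval I = [6/5, 53/15) has m(I) = 53/15 - 6/5 = 7/3 (endpoints are measure-zero, so open/closed/half-open agree). Write I = (I cap Q) u (I \ Q). The rationals in I are countable, so m*(I cap Q) = 0 (cover each rational by intervals whose total length is arbitrarily small). By countable subadditivity m*(I) <= m*(I cap Q) + m*(I \ Q), hence m*(I \ Q) >= m(I) = 7/3. The reverse inequality m*(I \ Q) <= m*(I) = 7/3 is trivial since (I \ Q) is a subset of I. Therefore m*(I \ Q) = 7/3.

7/3


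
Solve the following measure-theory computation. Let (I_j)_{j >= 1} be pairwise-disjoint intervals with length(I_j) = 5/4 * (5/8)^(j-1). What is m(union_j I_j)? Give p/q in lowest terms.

By countable additivity of the Lebesgue measure on pairwise disjoint measurable sets,
  m(union_{j >= 1} I_j) = sum_{j >= 1} m(I_j) = sum_{j >= 1} a * r^(j-1),
  with a = 5/4 and r = 5/8.
Since 0 < r = 5/8 < 1, the geometric series converges:
  sum_{j >= 1} a * r^(j-1) = a / (1 - r).
  = 5/4 / (1 - 5/8)
  = 5/4 / (3/8)
  = 10/3.

10/3


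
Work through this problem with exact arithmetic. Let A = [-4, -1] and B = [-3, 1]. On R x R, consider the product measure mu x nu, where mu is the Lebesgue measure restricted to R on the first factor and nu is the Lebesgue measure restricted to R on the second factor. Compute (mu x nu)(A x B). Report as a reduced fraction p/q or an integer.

For a measurable rectangle A x B, the product measure satisfies
  (mu x nu)(A x B) = mu(A) * nu(B).
  mu(A) = 3.
  nu(B) = 4.
  (mu x nu)(A x B) = 3 * 4 = 12.

12


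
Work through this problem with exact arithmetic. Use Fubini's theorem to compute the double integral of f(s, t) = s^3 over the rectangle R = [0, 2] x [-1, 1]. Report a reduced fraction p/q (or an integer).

f(s, t) is a tensor product of a function of s and a function of t, and both factors are bounded continuous (hence Lebesgue integrable) on the rectangle, so Fubini's theorem applies:
  integral_R f d(m x m) = (integral_a1^b1 s^3 ds) * (integral_a2^b2 1 dt).
Inner integral in s: integral_{0}^{2} s^3 ds = (2^4 - 0^4)/4
  = 4.
Inner integral in t: integral_{-1}^{1} 1 dt = (1^1 - (-1)^1)/1
  = 2.
Product: (4) * (2) = 8.

8


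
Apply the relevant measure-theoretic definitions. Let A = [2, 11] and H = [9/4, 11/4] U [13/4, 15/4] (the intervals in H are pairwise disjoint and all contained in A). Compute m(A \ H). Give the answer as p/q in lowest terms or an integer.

The ambient interval has length m(A) = 11 - 2 = 9.
Since the holes are disjoint and sit inside A, by finite additivity
  m(H) = sum_i (b_i - a_i), and m(A \ H) = m(A) - m(H).
Computing the hole measures:
  m(H_1) = 11/4 - 9/4 = 1/2.
  m(H_2) = 15/4 - 13/4 = 1/2.
Summed: m(H) = 1/2 + 1/2 = 1.
So m(A \ H) = 9 - 1 = 8.

8


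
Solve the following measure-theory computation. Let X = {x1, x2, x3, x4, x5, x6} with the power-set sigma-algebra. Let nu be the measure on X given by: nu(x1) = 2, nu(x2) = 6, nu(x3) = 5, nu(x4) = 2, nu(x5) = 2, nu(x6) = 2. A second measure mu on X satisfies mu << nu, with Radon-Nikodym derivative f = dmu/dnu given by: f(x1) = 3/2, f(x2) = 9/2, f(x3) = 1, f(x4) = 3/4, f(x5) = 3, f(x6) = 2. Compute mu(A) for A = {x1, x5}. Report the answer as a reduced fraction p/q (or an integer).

By the defining property of the Radon-Nikodym derivative, for every measurable set A,
  mu(A) = integral_A f dnu.
Since nu is a discrete measure concentrated on the atoms of X, the integral over A reduces to the sum
  mu(A) = sum_{x in A} f(x) * nu({x}).
Computing each term:
  x1: f(x1) * nu(x1) = 3/2 * 2 = 3.
  x5: f(x5) * nu(x5) = 3 * 2 = 6.
Summing: mu(A) = 3 + 6 = 9.

9


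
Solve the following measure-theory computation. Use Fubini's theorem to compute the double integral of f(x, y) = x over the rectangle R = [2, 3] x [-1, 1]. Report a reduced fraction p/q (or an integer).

f(x, y) is a tensor product of a function of x and a function of y, and both factors are bounded continuous (hence Lebesgue integrable) on the rectangle, so Fubini's theorem applies:
  integral_R f d(m x m) = (integral_a1^b1 x dx) * (integral_a2^b2 1 dy).
Inner integral in x: integral_{2}^{3} x dx = (3^2 - 2^2)/2
  = 5/2.
Inner integral in y: integral_{-1}^{1} 1 dy = (1^1 - (-1)^1)/1
  = 2.
Product: (5/2) * (2) = 5.

5


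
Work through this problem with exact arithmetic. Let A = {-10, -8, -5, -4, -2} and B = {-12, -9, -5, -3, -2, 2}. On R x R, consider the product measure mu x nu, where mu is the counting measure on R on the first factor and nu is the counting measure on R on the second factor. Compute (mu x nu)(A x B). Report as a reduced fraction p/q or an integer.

For a measurable rectangle A x B, the product measure satisfies
  (mu x nu)(A x B) = mu(A) * nu(B).
  mu(A) = 5.
  nu(B) = 6.
  (mu x nu)(A x B) = 5 * 6 = 30.

30


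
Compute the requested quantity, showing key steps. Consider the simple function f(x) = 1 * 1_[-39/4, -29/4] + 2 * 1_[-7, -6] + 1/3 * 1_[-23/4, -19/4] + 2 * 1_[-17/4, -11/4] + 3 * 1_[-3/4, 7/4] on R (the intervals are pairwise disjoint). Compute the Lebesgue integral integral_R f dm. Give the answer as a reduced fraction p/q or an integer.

For a simple function f = sum_i c_i * 1_{A_i} with disjoint A_i,
  integral f dm = sum_i c_i * m(A_i).
Lengths of the A_i:
  m(A_1) = -29/4 - (-39/4) = 5/2.
  m(A_2) = -6 - (-7) = 1.
  m(A_3) = -19/4 - (-23/4) = 1.
  m(A_4) = -11/4 - (-17/4) = 3/2.
  m(A_5) = 7/4 - (-3/4) = 5/2.
Contributions c_i * m(A_i):
  (1) * (5/2) = 5/2.
  (2) * (1) = 2.
  (1/3) * (1) = 1/3.
  (2) * (3/2) = 3.
  (3) * (5/2) = 15/2.
Total: 5/2 + 2 + 1/3 + 3 + 15/2 = 46/3.

46/3


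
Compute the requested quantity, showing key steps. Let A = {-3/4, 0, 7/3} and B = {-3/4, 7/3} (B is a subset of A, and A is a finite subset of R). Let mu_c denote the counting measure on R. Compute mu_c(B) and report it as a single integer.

Counting measure assigns mu_c(E) = |E| (number of elements) when E is finite.
B has 2 element(s), so mu_c(B) = 2.

2
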